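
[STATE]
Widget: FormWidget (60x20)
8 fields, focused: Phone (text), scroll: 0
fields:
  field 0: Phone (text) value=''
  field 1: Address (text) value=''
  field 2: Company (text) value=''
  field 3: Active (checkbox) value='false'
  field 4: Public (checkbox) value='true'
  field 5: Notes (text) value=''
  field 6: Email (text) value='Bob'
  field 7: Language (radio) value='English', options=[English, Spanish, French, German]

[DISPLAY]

> Phone:      [                                            ]
  Address:    [                                            ]
  Company:    [                                            ]
  Active:     [ ]                                           
  Public:     [x]                                           
  Notes:      [                                            ]
  Email:      [Bob                                         ]
  Language:   (●) English  ( ) Spanish  ( ) French  ( ) Germ
                                                            
                                                            
                                                            
                                                            
                                                            
                                                            
                                                            
                                                            
                                                            
                                                            
                                                            
                                                            


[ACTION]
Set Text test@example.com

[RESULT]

> Phone:      [test@example.com                            ]
  Address:    [                                            ]
  Company:    [                                            ]
  Active:     [ ]                                           
  Public:     [x]                                           
  Notes:      [                                            ]
  Email:      [Bob                                         ]
  Language:   (●) English  ( ) Spanish  ( ) French  ( ) Germ
                                                            
                                                            
                                                            
                                                            
                                                            
                                                            
                                                            
                                                            
                                                            
                                                            
                                                            
                                                            


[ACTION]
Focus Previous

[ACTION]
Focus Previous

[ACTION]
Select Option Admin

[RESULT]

  Phone:      [test@example.com                            ]
  Address:    [                                            ]
  Company:    [                                            ]
  Active:     [ ]                                           
  Public:     [x]                                           
  Notes:      [                                            ]
> Email:      [Bob                                         ]
  Language:   (●) English  ( ) Spanish  ( ) French  ( ) Germ
                                                            
                                                            
                                                            
                                                            
                                                            
                                                            
                                                            
                                                            
                                                            
                                                            
                                                            
                                                            


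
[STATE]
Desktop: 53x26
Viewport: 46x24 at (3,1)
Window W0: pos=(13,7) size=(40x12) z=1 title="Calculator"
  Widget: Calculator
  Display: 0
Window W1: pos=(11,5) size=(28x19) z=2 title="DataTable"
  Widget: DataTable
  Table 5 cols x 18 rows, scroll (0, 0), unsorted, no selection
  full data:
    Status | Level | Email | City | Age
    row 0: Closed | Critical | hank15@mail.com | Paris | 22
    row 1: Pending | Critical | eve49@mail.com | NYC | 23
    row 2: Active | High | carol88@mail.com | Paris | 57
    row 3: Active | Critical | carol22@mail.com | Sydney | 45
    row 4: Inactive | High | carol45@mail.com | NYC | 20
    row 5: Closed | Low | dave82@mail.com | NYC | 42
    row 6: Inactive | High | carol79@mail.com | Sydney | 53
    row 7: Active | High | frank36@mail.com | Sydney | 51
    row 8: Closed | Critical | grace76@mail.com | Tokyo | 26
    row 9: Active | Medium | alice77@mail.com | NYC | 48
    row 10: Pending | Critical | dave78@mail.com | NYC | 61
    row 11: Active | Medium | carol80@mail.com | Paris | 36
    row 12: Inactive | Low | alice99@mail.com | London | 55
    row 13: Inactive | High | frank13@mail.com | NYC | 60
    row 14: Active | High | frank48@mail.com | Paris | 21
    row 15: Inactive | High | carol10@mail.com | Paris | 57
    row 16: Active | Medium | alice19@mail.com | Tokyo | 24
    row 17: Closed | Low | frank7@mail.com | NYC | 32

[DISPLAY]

                                              
                                              
                                              
                                              
        ┏━━━━━━━━━━━━━━━━━━━━━━━━━━┓          
        ┃ DataTable                ┃          
        ┠──────────────────────────┨━━━━━━━━━━
        ┃Status  │Level   │Email   ┃          
        ┃────────┼────────┼────────┃──────────
        ┃Closed  │Critical│hank15@m┃          
        ┃Pending │Critical│eve49@ma┃          
        ┃Active  │High    │carol88@┃          
        ┃Active  │Critical│carol22@┃          
        ┃Inactive│High    │carol45@┃          
        ┃Closed  │Low     │dave82@m┃          
        ┃Inactive│High    │carol79@┃          
        ┃Active  │High    │frank36@┃          
        ┃Closed  │Critical│grace76@┃━━━━━━━━━━
        ┃Active  │Medium  │alice77@┃          
        ┃Pending │Critical│dave78@m┃          
        ┃Active  │Medium  │carol80@┃          
        ┃Inactive│Low     │alice99@┃          
        ┗━━━━━━━━━━━━━━━━━━━━━━━━━━┛          
                                              


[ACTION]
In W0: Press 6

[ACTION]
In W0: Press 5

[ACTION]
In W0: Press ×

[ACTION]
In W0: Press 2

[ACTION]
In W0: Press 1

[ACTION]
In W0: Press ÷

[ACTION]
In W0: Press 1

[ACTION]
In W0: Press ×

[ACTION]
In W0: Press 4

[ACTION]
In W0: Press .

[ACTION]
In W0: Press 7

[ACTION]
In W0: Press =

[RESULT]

                                              
                                              
                                              
                                              
        ┏━━━━━━━━━━━━━━━━━━━━━━━━━━┓          
        ┃ DataTable                ┃          
        ┠──────────────────────────┨━━━━━━━━━━
        ┃Status  │Level   │Email   ┃          
        ┃────────┼────────┼────────┃──────────
        ┃Closed  │Critical│hank15@m┃       641
        ┃Pending │Critical│eve49@ma┃          
        ┃Active  │High    │carol88@┃          
        ┃Active  │Critical│carol22@┃          
        ┃Inactive│High    │carol45@┃          
        ┃Closed  │Low     │dave82@m┃          
        ┃Inactive│High    │carol79@┃          
        ┃Active  │High    │frank36@┃          
        ┃Closed  │Critical│grace76@┃━━━━━━━━━━
        ┃Active  │Medium  │alice77@┃          
        ┃Pending │Critical│dave78@m┃          
        ┃Active  │Medium  │carol80@┃          
        ┃Inactive│Low     │alice99@┃          
        ┗━━━━━━━━━━━━━━━━━━━━━━━━━━┛          
                                              


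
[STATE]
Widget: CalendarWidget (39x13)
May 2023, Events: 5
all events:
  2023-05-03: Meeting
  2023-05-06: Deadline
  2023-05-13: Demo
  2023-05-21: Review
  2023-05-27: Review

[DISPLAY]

                May 2023               
Mo Tu We Th Fr Sa Su                   
 1  2  3*  4  5  6*  7                 
 8  9 10 11 12 13* 14                  
15 16 17 18 19 20 21*                  
22 23 24 25 26 27* 28                  
29 30 31                               
                                       
                                       
                                       
                                       
                                       
                                       


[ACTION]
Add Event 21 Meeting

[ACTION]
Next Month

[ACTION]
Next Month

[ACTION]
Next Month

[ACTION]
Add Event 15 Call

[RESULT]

              August 2023              
Mo Tu We Th Fr Sa Su                   
    1  2  3  4  5  6                   
 7  8  9 10 11 12 13                   
14 15* 16 17 18 19 20                  
21 22 23 24 25 26 27                   
28 29 30 31                            
                                       
                                       
                                       
                                       
                                       
                                       


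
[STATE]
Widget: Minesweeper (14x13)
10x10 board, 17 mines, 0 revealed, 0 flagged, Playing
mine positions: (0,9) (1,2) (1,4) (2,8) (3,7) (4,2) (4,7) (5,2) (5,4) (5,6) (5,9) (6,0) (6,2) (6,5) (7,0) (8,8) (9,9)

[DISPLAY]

■■■■■■■■■■    
■■■■■■■■■■    
■■■■■■■■■■    
■■■■■■■■■■    
■■■■■■■■■■    
■■■■■■■■■■    
■■■■■■■■■■    
■■■■■■■■■■    
■■■■■■■■■■    
■■■■■■■■■■    
              
              
              


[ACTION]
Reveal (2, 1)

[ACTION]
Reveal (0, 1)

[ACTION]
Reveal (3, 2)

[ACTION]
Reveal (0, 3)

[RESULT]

■1■2■■■■■■    
■■■■■■■■■■    
■1■■■■■■■■    
■■1■■■■■■■    
■■■■■■■■■■    
■■■■■■■■■■    
■■■■■■■■■■    
■■■■■■■■■■    
■■■■■■■■■■    
■■■■■■■■■■    
              
              
              


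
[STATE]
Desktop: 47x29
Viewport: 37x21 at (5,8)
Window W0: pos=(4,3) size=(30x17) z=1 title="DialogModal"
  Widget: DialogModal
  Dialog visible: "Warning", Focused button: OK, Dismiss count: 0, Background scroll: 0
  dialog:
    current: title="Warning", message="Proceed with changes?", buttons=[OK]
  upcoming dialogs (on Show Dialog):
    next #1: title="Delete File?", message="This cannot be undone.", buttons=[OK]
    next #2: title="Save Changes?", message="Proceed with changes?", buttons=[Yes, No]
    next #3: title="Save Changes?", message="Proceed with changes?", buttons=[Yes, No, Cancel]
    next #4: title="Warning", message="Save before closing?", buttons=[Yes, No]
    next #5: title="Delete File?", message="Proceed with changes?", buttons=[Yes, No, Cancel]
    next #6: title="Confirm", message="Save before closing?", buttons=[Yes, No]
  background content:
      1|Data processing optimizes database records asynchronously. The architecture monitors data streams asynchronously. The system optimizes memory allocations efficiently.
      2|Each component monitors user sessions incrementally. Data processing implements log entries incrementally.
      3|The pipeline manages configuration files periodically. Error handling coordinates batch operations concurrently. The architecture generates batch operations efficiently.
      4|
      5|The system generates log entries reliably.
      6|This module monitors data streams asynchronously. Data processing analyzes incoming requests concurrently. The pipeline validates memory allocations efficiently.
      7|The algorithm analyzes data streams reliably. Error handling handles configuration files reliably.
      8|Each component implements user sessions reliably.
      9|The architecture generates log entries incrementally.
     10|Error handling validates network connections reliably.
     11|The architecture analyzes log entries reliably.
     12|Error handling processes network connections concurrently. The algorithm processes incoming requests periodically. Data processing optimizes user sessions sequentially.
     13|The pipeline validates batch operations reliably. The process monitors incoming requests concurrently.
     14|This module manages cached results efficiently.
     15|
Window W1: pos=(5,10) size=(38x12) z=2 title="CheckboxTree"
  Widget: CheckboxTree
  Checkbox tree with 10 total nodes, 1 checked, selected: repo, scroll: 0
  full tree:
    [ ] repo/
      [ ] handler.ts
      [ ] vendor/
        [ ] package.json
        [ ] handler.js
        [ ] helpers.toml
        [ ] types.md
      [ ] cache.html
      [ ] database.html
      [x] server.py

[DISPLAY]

The pipeline manages configu┃        
                            ┃        
┏━━━━━━━━━━━━━━━━━━━━━━━━━━━━━━━━━━━━
┃ CheckboxTree                       
┠────────────────────────────────────
┃>[-] repo/                          
┃   [ ] handler.ts                   
┃   [ ] vendor/                      
┃     [ ] package.json               
┃     [ ] handler.js                 
┃     [ ] helpers.toml               
┃     [ ] types.md                   
┃   [ ] cache.html                   
┗━━━━━━━━━━━━━━━━━━━━━━━━━━━━━━━━━━━━
                                     
                                     
                                     
                                     
                                     
                                     
                                     


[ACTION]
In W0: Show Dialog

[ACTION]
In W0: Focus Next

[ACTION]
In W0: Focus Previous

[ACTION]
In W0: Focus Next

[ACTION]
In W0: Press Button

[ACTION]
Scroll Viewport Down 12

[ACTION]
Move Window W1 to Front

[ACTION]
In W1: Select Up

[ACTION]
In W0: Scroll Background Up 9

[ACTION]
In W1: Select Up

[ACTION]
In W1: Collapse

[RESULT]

The pipeline manages configu┃        
                            ┃        
┏━━━━━━━━━━━━━━━━━━━━━━━━━━━━━━━━━━━━
┃ CheckboxTree                       
┠────────────────────────────────────
┃>[-] repo/                          
┃                                    
┃                                    
┃                                    
┃                                    
┃                                    
┃                                    
┃                                    
┗━━━━━━━━━━━━━━━━━━━━━━━━━━━━━━━━━━━━
                                     
                                     
                                     
                                     
                                     
                                     
                                     


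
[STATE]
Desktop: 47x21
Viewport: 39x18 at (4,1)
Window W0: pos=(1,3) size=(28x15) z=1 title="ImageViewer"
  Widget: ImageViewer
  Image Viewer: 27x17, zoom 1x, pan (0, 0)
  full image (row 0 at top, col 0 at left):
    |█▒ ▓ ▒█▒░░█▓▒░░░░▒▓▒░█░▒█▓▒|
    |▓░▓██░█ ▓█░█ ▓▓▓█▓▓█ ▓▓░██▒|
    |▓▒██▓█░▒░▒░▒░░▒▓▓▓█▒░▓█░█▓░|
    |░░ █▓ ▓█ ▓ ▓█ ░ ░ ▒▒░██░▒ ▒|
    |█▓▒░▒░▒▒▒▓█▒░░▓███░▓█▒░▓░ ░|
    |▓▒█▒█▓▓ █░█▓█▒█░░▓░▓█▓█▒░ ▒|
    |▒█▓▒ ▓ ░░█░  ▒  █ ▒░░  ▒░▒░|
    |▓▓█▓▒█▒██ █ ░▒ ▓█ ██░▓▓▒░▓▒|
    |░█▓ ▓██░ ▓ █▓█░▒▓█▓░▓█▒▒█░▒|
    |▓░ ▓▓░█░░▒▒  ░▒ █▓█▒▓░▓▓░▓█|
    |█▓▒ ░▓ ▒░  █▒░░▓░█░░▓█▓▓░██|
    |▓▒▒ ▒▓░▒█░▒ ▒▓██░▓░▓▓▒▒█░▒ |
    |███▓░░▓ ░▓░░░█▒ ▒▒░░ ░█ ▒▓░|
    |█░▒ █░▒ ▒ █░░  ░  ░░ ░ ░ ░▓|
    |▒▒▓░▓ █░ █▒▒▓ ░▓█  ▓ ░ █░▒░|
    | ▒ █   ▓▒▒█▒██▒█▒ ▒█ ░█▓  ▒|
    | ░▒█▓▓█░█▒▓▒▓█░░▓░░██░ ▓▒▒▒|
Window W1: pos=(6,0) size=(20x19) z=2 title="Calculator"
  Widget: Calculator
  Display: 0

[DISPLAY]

  ┃ Calculator       ┃                 
  ┠──────────────────┨                 
━━┃                 0┃━━┓              
ma┃┌───┬───┬───┬───┐ ┃  ┃              
──┃│ 7 │ 8 │ 9 │ ÷ │ ┃──┨              
 ▓┃├───┼───┼───┼───┤ ┃█▓┃              
▓█┃│ 4 │ 5 │ 6 │ × │ ┃██┃              
██┃├───┼───┼───┼───┤ ┃█▓┃              
 █┃│ 1 │ 2 │ 3 │ - │ ┃▒ ┃              
▒░┃├───┼───┼───┼───┤ ┃░ ┃              
█▒┃│ 0 │ . │ = │ + │ ┃░ ┃              
▓▒┃├───┼───┼───┼───┤ ┃░▒┃              
█▓┃│ C │ MC│ MR│ M+│ ┃░▓┃              
▓ ┃└───┴───┴───┴───┘ ┃█░┃              
 ▓┃                  ┃░▓┃              
▒ ┃                  ┃░█┃              
━━┃                  ┃━━┛              
  ┗━━━━━━━━━━━━━━━━━━┛                 


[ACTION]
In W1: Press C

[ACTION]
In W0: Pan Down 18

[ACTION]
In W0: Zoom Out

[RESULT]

  ┃ Calculator       ┃                 
  ┠──────────────────┨                 
━━┃                 0┃━━┓              
ma┃┌───┬───┬───┬───┐ ┃  ┃              
──┃│ 7 │ 8 │ 9 │ ÷ │ ┃──┨              
  ┃├───┼───┼───┼───┤ ┃  ┃              
  ┃│ 4 │ 5 │ 6 │ × │ ┃  ┃              
  ┃├───┼───┼───┼───┤ ┃  ┃              
  ┃│ 1 │ 2 │ 3 │ - │ ┃  ┃              
  ┃├───┼───┼───┼───┤ ┃  ┃              
  ┃│ 0 │ . │ = │ + │ ┃  ┃              
  ┃├───┼───┼───┼───┤ ┃  ┃              
  ┃│ C │ MC│ MR│ M+│ ┃  ┃              
  ┃└───┴───┴───┴───┘ ┃  ┃              
  ┃                  ┃  ┃              
  ┃                  ┃  ┃              
━━┃                  ┃━━┛              
  ┗━━━━━━━━━━━━━━━━━━┛                 


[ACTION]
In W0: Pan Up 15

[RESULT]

  ┃ Calculator       ┃                 
  ┠──────────────────┨                 
━━┃                 0┃━━┓              
ma┃┌───┬───┬───┬───┐ ┃  ┃              
──┃│ 7 │ 8 │ 9 │ ÷ │ ┃──┨              
 █┃├───┼───┼───┼───┤ ┃▒ ┃              
▒░┃│ 4 │ 5 │ 6 │ × │ ┃░ ┃              
█▒┃├───┼───┼───┼───┤ ┃░ ┃              
▓▒┃│ 1 │ 2 │ 3 │ - │ ┃░▒┃              
█▓┃├───┼───┼───┼───┤ ┃░▓┃              
▓ ┃│ 0 │ . │ = │ + │ ┃█░┃              
 ▓┃├───┼───┼───┼───┤ ┃░▓┃              
▒ ┃│ C │ MC│ MR│ M+│ ┃░█┃              
▒ ┃└───┴───┴───┴───┘ ┃░▒┃              
█▓┃                  ┃▒▓┃              
▒ ┃                  ┃ ░┃              
━━┃                  ┃━━┛              
  ┗━━━━━━━━━━━━━━━━━━┛                 


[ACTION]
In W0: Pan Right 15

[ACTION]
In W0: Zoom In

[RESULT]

  ┃ Calculator       ┃                 
  ┠──────────────────┨                 
━━┃                 0┃━━┓              
ma┃┌───┬───┬───┬───┐ ┃  ┃              
──┃│ 7 │ 8 │ 9 │ ÷ │ ┃──┨              
▓█┃├───┼───┼───┼───┤ ┃█ ┃              
░▒┃│ 4 │ 5 │ 6 │ × │ ┃▒░┃              
░▒┃├───┼───┼───┼───┤ ┃▒░┃              
 ▓┃│ 1 │ 2 │ 3 │ - │ ┃▒░┃              
 ▓┃├───┼───┼───┼───┤ ┃▒░┃              
▒▓┃│ 0 │ . │ = │ + │ ┃▓█┃              
▒▓┃├───┼───┼───┼───┤ ┃▓█┃              
█░┃│ C │ MC│ MR│ M+│ ┃▓█┃              
█░┃└───┴───┴───┴───┘ ┃▓█┃              
░█┃                  ┃░░┃              
░█┃                  ┃░░┃              
━━┃                  ┃━━┛              
  ┗━━━━━━━━━━━━━━━━━━┛                 


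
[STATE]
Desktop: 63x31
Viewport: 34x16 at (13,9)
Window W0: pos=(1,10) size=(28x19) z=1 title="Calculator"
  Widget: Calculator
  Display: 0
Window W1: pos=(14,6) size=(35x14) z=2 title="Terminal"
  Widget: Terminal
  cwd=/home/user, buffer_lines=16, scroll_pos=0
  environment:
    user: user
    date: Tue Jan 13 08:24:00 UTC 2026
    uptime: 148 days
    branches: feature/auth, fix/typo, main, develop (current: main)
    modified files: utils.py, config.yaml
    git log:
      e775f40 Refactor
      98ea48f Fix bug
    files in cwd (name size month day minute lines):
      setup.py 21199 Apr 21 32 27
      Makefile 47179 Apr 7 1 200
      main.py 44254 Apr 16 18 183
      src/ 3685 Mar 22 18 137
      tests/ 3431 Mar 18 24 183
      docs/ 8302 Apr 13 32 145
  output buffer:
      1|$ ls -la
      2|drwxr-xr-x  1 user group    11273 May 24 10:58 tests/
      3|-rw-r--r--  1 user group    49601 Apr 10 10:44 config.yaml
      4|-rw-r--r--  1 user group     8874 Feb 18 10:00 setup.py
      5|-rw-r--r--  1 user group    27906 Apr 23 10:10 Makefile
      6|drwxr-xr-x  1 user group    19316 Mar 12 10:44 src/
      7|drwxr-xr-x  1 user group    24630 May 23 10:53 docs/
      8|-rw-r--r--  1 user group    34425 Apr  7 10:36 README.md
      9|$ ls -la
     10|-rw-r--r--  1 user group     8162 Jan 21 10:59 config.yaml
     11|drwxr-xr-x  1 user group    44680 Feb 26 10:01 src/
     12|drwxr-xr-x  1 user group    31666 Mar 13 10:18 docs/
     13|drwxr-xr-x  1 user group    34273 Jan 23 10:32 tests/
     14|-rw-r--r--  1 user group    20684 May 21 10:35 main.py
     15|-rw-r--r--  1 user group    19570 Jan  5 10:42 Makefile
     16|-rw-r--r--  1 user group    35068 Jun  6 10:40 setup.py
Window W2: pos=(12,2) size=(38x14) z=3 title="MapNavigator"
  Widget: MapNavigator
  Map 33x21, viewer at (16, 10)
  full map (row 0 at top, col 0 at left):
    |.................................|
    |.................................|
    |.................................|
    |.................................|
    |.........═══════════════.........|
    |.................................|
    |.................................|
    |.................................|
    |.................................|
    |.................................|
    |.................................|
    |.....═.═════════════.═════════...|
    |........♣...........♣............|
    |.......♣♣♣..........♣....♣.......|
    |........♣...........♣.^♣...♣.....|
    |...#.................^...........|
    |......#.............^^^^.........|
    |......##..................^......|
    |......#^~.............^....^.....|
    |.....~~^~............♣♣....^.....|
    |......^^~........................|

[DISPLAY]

  ................................
  ................@...............
  .....═.═════════════.═════════..
  ........♣...........♣...........
  .......♣♣♣..........♣....♣......
  ........♣...........♣.^♣...♣....
━━━━━━━━━━━━━━━━━━━━━━━━━━━━━━━━━━
─┃-rw-r--r--  1 user group    3442
 ┃$ ls -la                        
─┃-rw-r--r--  1 user group     816
 ┗━━━━━━━━━━━━━━━━━━━━━━━━━━━━━━━━
─┼───┤         ┃                  
 │ + │         ┃                  
─┼───┤         ┃                  
R│ M+│         ┃                  
─┴───┘         ┃                  


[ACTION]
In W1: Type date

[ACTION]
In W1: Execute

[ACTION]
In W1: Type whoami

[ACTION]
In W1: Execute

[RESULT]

  ................................
  ................@...............
  .....═.═════════════.═════════..
  ........♣...........♣...........
  .......♣♣♣..........♣....♣......
  ........♣...........♣.^♣...♣....
━━━━━━━━━━━━━━━━━━━━━━━━━━━━━━━━━━
─┃$ whoami                        
 ┃user                            
─┃$ █                             
 ┗━━━━━━━━━━━━━━━━━━━━━━━━━━━━━━━━
─┼───┤         ┃                  
 │ + │         ┃                  
─┼───┤         ┃                  
R│ M+│         ┃                  
─┴───┘         ┃                  


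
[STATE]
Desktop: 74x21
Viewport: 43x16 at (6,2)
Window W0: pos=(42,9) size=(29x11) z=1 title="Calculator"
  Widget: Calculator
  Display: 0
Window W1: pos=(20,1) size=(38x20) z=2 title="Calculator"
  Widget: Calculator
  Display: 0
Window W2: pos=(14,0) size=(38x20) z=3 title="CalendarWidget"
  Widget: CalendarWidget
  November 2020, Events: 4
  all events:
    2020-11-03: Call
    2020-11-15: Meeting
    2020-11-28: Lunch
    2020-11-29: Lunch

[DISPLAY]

        ┠──────────────────────────────────
        ┃           November 2020          
        ┃Mo Tu We Th Fr Sa Su              
        ┃                   1              
        ┃ 2  3*  4  5  6  7  8             
        ┃ 9 10 11 12 13 14 15*             
        ┃16 17 18 19 20 21 22              
        ┃23 24 25 26 27 28* 29*            
        ┃30                                
        ┃                                  
        ┃                                  
        ┃                                  
        ┃                                  
        ┃                                  
        ┃                                  
        ┃                                  


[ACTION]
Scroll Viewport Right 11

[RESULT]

──────────────────────────────────┨     ┃  
         November 2020            ┃─────┨  
 Tu We Th Fr Sa Su                ┃    0┃  
                 1                ┃     ┃  
  3*  4  5  6  7  8               ┃     ┃  
 10 11 12 13 14 15*               ┃     ┃  
 17 18 19 20 21 22                ┃     ┃  
 24 25 26 27 28* 29*              ┃     ┃━━
                                  ┃     ┃  
                                  ┃     ┃──
                                  ┃     ┃  
                                  ┃     ┃─┐
                                  ┃     ┃ │
                                  ┃     ┃─┤
                                  ┃     ┃ │
                                  ┃     ┃─┤


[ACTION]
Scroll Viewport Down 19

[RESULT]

                 1                ┃     ┃  
  3*  4  5  6  7  8               ┃     ┃  
 10 11 12 13 14 15*               ┃     ┃  
 17 18 19 20 21 22                ┃     ┃  
 24 25 26 27 28* 29*              ┃     ┃━━
                                  ┃     ┃  
                                  ┃     ┃──
                                  ┃     ┃  
                                  ┃     ┃─┐
                                  ┃     ┃ │
                                  ┃     ┃─┤
                                  ┃     ┃ │
                                  ┃     ┃─┤
                                  ┃     ┃ │
━━━━━━━━━━━━━━━━━━━━━━━━━━━━━━━━━━┛     ┃━━
   ┗━━━━━━━━━━━━━━━━━━━━━━━━━━━━━━━━━━━━┛  


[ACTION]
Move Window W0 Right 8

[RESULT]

                 1                ┃     ┃  
  3*  4  5  6  7  8               ┃     ┃  
 10 11 12 13 14 15*               ┃     ┃  
 17 18 19 20 21 22                ┃     ┃  
 24 25 26 27 28* 29*              ┃     ┃━━
                                  ┃     ┃  
                                  ┃     ┃──
                                  ┃     ┃  
                                  ┃     ┃┬─
                                  ┃     ┃│ 
                                  ┃     ┃┼─
                                  ┃     ┃│ 
                                  ┃     ┃┼─
                                  ┃     ┃│ 
━━━━━━━━━━━━━━━━━━━━━━━━━━━━━━━━━━┛     ┃━━
   ┗━━━━━━━━━━━━━━━━━━━━━━━━━━━━━━━━━━━━┛  


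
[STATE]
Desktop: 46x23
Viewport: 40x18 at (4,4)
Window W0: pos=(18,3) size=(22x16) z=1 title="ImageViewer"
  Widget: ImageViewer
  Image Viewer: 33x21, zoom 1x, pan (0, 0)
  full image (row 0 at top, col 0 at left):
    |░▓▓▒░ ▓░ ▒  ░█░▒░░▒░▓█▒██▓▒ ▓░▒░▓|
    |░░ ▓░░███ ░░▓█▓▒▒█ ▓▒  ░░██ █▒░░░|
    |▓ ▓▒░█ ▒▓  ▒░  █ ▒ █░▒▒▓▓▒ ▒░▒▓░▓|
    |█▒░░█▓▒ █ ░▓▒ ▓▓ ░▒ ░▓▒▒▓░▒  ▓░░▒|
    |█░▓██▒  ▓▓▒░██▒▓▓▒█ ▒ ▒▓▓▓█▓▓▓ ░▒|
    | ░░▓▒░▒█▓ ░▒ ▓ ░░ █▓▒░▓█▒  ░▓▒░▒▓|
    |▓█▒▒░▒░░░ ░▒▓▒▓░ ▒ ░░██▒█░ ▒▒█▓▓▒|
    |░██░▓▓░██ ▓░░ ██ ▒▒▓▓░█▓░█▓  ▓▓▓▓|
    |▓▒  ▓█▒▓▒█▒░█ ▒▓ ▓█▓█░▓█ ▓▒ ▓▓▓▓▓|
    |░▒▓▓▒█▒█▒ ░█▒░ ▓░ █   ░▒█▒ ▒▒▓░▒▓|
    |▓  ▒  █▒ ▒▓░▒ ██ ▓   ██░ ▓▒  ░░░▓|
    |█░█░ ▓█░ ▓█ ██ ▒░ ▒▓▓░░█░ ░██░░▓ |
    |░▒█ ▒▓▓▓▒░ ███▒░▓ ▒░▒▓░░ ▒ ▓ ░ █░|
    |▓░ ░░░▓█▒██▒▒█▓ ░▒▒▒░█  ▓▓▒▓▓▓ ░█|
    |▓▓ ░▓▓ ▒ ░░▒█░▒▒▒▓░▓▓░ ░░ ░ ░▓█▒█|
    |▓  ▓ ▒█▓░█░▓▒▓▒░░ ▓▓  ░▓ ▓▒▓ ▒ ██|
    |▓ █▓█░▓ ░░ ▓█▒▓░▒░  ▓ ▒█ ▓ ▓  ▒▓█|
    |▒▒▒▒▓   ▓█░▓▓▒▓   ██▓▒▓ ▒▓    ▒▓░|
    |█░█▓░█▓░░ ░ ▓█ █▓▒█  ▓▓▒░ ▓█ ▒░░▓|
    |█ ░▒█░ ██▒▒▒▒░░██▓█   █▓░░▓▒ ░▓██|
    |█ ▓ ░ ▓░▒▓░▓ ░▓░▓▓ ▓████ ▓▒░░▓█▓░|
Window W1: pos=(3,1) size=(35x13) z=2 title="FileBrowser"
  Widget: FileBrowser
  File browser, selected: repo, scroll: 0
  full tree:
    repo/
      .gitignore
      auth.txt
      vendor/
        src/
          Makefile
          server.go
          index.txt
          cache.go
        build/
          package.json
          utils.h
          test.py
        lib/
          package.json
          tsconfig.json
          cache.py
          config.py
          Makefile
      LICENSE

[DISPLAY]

> [-] repo/                      ┃ ┃    
    .gitignore                   ┃─┨    
    auth.txt                     ┃░┃    
    [+] vendor/                  ┃▓┃    
    LICENSE                      ┃█┃    
                                 ┃ ┃    
                                 ┃ ┃    
                                 ┃▓┃    
                                 ┃░┃    
━━━━━━━━━━━━━━━━━━━━━━━━━━━━━━━━━┛▓┃    
              ┃▓▒  ▓█▒▓▒█▒░█ ▒▓ ▓█▓┃    
              ┃░▒▓▓▒█▒█▒ ░█▒░ ▓░ █ ┃    
              ┃▓  ▒  █▒ ▒▓░▒ ██ ▓  ┃    
              ┃█░█░ ▓█░ ▓█ ██ ▒░ ▒▓┃    
              ┗━━━━━━━━━━━━━━━━━━━━┛    
                                        
                                        
                                        


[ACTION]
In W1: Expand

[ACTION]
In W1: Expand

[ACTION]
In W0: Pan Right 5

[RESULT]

> [-] repo/                      ┃ ┃    
    .gitignore                   ┃─┨    
    auth.txt                     ┃█┃    
    [+] vendor/                  ┃░┃    
    LICENSE                      ┃▓┃    
                                 ┃▓┃    
                                 ┃▓┃    
                                 ┃▒┃    
                                 ┃█┃    
━━━━━━━━━━━━━━━━━━━━━━━━━━━━━━━━━┛░┃    
              ┃█▒▓▒█▒░█ ▒▓ ▓█▓█░▓█ ┃    
              ┃█▒█▒ ░█▒░ ▓░ █   ░▒█┃    
              ┃ █▒ ▒▓░▒ ██ ▓   ██░ ┃    
              ┃▓█░ ▓█ ██ ▒░ ▒▓▓░░█░┃    
              ┗━━━━━━━━━━━━━━━━━━━━┛    
                                        
                                        
                                        


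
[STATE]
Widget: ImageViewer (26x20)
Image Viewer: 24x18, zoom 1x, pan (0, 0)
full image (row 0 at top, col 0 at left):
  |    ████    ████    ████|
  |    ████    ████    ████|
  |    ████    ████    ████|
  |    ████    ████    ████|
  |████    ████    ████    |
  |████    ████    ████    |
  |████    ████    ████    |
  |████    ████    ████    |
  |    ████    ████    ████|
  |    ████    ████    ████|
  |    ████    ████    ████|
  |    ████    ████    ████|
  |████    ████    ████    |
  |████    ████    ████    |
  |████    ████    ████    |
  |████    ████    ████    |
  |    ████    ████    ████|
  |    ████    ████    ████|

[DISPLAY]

    ████    ████    ████  
    ████    ████    ████  
    ████    ████    ████  
    ████    ████    ████  
████    ████    ████      
████    ████    ████      
████    ████    ████      
████    ████    ████      
    ████    ████    ████  
    ████    ████    ████  
    ████    ████    ████  
    ████    ████    ████  
████    ████    ████      
████    ████    ████      
████    ████    ████      
████    ████    ████      
    ████    ████    ████  
    ████    ████    ████  
                          
                          


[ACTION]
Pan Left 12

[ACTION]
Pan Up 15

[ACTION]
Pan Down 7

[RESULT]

████    ████    ████      
    ████    ████    ████  
    ████    ████    ████  
    ████    ████    ████  
    ████    ████    ████  
████    ████    ████      
████    ████    ████      
████    ████    ████      
████    ████    ████      
    ████    ████    ████  
    ████    ████    ████  
                          
                          
                          
                          
                          
                          
                          
                          
                          


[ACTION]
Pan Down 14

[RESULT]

                          
                          
                          
                          
                          
                          
                          
                          
                          
                          
                          
                          
                          
                          
                          
                          
                          
                          
                          
                          


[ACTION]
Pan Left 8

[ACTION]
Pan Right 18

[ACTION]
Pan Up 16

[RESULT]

██                        
██                        
██                        
  ████                    
  ████                    
  ████                    
  ████                    
██                        
██                        
██                        
██                        
  ████                    
  ████                    
                          
                          
                          
                          
                          
                          
                          
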